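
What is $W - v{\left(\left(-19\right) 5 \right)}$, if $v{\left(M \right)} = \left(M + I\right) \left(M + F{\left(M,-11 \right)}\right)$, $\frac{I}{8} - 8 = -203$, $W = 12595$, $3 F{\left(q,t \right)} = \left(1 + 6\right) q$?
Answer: $- \frac{1534465}{3} \approx -5.1149 \cdot 10^{5}$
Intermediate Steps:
$F{\left(q,t \right)} = \frac{7 q}{3}$ ($F{\left(q,t \right)} = \frac{\left(1 + 6\right) q}{3} = \frac{7 q}{3}$)
$I = -1560$ ($I = 64 + 8 \left(-203\right) = 64 - 1624 = -1560$)
$v{\left(M \right)} = \frac{10 M \left(-1560 + M\right)}{3}$ ($v{\left(M \right)} = \left(M - 1560\right) \left(M + \frac{7 M}{3}\right) = \left(-1560 + M\right) \frac{10 M}{3} = \frac{10 M \left(-1560 + M\right)}{3}$)
$W - v{\left(\left(-19\right) 5 \right)} = 12595 - \frac{10 \left(\left(-19\right) 5\right) \left(-1560 - 95\right)}{3} = 12595 - \frac{10}{3} \left(-95\right) \left(-1560 - 95\right) = 12595 - \frac{10}{3} \left(-95\right) \left(-1655\right) = 12595 - \frac{1572250}{3} = - \frac{1534465}{3}$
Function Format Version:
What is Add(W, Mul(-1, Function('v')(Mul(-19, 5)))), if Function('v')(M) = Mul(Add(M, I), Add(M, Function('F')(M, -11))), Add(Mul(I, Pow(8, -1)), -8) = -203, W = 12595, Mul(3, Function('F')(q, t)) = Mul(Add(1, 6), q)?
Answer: Rational(-1534465, 3) ≈ -5.1149e+5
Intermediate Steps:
Function('F')(q, t) = Mul(Rational(7, 3), q) (Function('F')(q, t) = Mul(Rational(1, 3), Mul(Add(1, 6), q)) = Mul(Rational(1, 3), Mul(7, q)) = Mul(Rational(7, 3), q))
I = -1560 (I = Add(64, Mul(8, -203)) = Add(64, -1624) = -1560)
Function('v')(M) = Mul(Rational(10, 3), M, Add(-1560, M)) (Function('v')(M) = Mul(Add(M, -1560), Add(M, Mul(Rational(7, 3), M))) = Mul(Add(-1560, M), Mul(Rational(10, 3), M)) = Mul(Rational(10, 3), M, Add(-1560, M)))
Add(W, Mul(-1, Function('v')(Mul(-19, 5)))) = Add(12595, Mul(-1, Mul(Rational(10, 3), Mul(-19, 5), Add(-1560, Mul(-19, 5))))) = Add(12595, Mul(-1, Mul(Rational(10, 3), -95, Add(-1560, -95)))) = Add(12595, Mul(-1, Mul(Rational(10, 3), -95, -1655))) = Add(12595, Mul(-1, Rational(1572250, 3))) = Add(12595, Rational(-1572250, 3)) = Rational(-1534465, 3)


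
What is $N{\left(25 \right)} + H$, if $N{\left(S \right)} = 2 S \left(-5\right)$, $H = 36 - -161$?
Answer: $-53$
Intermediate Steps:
$H = 197$ ($H = 36 + 161 = 197$)
$N{\left(S \right)} = - 10 S$
$N{\left(25 \right)} + H = \left(-10\right) 25 + 197 = -250 + 197 = -53$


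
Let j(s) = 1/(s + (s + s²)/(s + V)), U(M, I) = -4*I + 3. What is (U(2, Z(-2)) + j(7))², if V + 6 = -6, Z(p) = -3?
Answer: 96100/441 ≈ 217.91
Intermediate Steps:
U(M, I) = 3 - 4*I
V = -12 (V = -6 - 6 = -12)
j(s) = 1/(s + (s + s²)/(-12 + s)) (j(s) = 1/(s + (s + s²)/(s - 12)) = 1/(s + (s + s²)/(-12 + s)))
(U(2, Z(-2)) + j(7))² = ((3 - 4*(-3)) + (-12 + 7)/(7*(-11 + 2*7)))² = ((3 + 12) + (⅐)*(-5)/(-11 + 14))² = (15 + (⅐)*(-5)/3)² = (15 + (⅐)*(⅓)*(-5))² = (15 - 5/21)² = (310/21)² = 96100/441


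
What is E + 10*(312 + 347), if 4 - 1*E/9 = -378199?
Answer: 3410417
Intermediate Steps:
E = 3403827 (E = 36 - 9*(-378199) = 36 + 3403791 = 3403827)
E + 10*(312 + 347) = 3403827 + 10*(312 + 347) = 3403827 + 10*659 = 3403827 + 6590 = 3410417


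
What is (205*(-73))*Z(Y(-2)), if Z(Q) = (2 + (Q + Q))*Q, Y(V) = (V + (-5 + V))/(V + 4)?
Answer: -942795/2 ≈ -4.7140e+5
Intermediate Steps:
Y(V) = (-5 + 2*V)/(4 + V)
Z(Q) = Q*(2 + 2*Q) (Z(Q) = (2 + 2*Q)*Q = Q*(2 + 2*Q))
(205*(-73))*Z(Y(-2)) = (205*(-73))*(2*((-5 + 2*(-2))/(4 - 2))*(1 + (-5 + 2*(-2))/(4 - 2))) = -29930*(-5 - 4)/2*(1 + (-5 - 4)/2) = -29930*(½)*(-9)*(1 + (½)*(-9)) = -29930*(-9)*(1 - 9/2)/2 = -29930*(-9)*(-7)/(2*2) = -14965*63/2 = -942795/2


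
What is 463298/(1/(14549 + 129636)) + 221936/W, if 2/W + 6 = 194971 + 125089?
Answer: 102316374402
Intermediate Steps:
W = 1/160027 (W = 2/(-6 + (194971 + 125089)) = 2/(-6 + 320060) = 2/320054 = 2*(1/320054) = 1/160027 ≈ 6.2489e-6)
463298/(1/(14549 + 129636)) + 221936/W = 463298/(1/(14549 + 129636)) + 221936/(1/160027) = 463298/(1/144185) + 221936*160027 = 463298/(1/144185) + 35515752272 = 463298*144185 + 35515752272 = 66800622130 + 35515752272 = 102316374402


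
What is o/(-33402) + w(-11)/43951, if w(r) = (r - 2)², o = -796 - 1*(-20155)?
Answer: -281734157/489350434 ≈ -0.57573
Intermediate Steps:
o = 19359 (o = -796 + 20155 = 19359)
w(r) = (-2 + r)²
o/(-33402) + w(-11)/43951 = 19359/(-33402) + (-2 - 11)²/43951 = 19359*(-1/33402) + (-13)²*(1/43951) = -6453/11134 + 169*(1/43951) = -6453/11134 + 169/43951 = -281734157/489350434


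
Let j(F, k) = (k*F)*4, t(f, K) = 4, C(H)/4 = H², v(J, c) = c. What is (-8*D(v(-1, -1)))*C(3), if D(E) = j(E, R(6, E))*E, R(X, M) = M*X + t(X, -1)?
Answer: 2304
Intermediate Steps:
C(H) = 4*H²
R(X, M) = 4 + M*X (R(X, M) = M*X + 4 = 4 + M*X)
j(F, k) = 4*F*k (j(F, k) = (F*k)*4 = 4*F*k)
D(E) = 4*E²*(4 + 6*E) (D(E) = (4*E*(4 + E*6))*E = (4*E*(4 + 6*E))*E = 4*E²*(4 + 6*E))
(-8*D(v(-1, -1)))*C(3) = (-8*(-1)²*(16 + 24*(-1)))*(4*3²) = (-8*(16 - 24))*(4*9) = -8*(-8)*36 = 64*36 = 2304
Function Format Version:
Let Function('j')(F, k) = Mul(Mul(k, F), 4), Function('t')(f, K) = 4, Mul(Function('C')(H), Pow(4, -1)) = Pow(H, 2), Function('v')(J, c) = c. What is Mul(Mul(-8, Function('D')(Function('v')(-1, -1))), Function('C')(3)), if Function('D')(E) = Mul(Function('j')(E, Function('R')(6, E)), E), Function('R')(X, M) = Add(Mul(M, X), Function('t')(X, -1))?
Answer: 2304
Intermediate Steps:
Function('C')(H) = Mul(4, Pow(H, 2))
Function('R')(X, M) = Add(4, Mul(M, X)) (Function('R')(X, M) = Add(Mul(M, X), 4) = Add(4, Mul(M, X)))
Function('j')(F, k) = Mul(4, F, k) (Function('j')(F, k) = Mul(Mul(F, k), 4) = Mul(4, F, k))
Function('D')(E) = Mul(4, Pow(E, 2), Add(4, Mul(6, E))) (Function('D')(E) = Mul(Mul(4, E, Add(4, Mul(E, 6))), E) = Mul(Mul(4, E, Add(4, Mul(6, E))), E) = Mul(4, Pow(E, 2), Add(4, Mul(6, E))))
Mul(Mul(-8, Function('D')(Function('v')(-1, -1))), Function('C')(3)) = Mul(Mul(-8, Mul(Pow(-1, 2), Add(16, Mul(24, -1)))), Mul(4, Pow(3, 2))) = Mul(Mul(-8, Mul(1, Add(16, -24))), Mul(4, 9)) = Mul(Mul(-8, Mul(1, -8)), 36) = Mul(Mul(-8, -8), 36) = Mul(64, 36) = 2304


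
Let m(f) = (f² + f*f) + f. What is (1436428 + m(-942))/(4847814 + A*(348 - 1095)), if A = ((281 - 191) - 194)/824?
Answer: 330652042/499334553 ≈ 0.66219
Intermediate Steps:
A = -13/103 (A = (90 - 194)*(1/824) = -104*1/824 = -13/103 ≈ -0.12621)
m(f) = f + 2*f² (m(f) = (f² + f²) + f = 2*f² + f = f + 2*f²)
(1436428 + m(-942))/(4847814 + A*(348 - 1095)) = (1436428 - 942*(1 + 2*(-942)))/(4847814 - 13*(348 - 1095)/103) = (1436428 - 942*(1 - 1884))/(4847814 - 13/103*(-747)) = (1436428 - 942*(-1883))/(4847814 + 9711/103) = (1436428 + 1773786)/(499334553/103) = 3210214*(103/499334553) = 330652042/499334553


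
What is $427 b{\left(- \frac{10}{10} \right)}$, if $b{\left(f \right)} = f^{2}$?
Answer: $427$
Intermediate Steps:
$427 b{\left(- \frac{10}{10} \right)} = 427 \left(- \frac{10}{10}\right)^{2} = 427 \left(\left(-10\right) \frac{1}{10}\right)^{2} = 427 \left(-1\right)^{2} = 427 \cdot 1 = 427$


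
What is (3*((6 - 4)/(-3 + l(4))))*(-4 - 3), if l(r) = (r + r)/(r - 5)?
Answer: 42/11 ≈ 3.8182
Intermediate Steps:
l(r) = 2*r/(-5 + r) (l(r) = (2*r)/(-5 + r) = 2*r/(-5 + r))
(3*((6 - 4)/(-3 + l(4))))*(-4 - 3) = (3*((6 - 4)/(-3 + 2*4/(-5 + 4))))*(-4 - 3) = (3*(2/(-3 + 2*4/(-1))))*(-7) = (3*(2/(-3 + 2*4*(-1))))*(-7) = (3*(2/(-3 - 8)))*(-7) = (3*(2/(-11)))*(-7) = (3*(2*(-1/11)))*(-7) = (3*(-2/11))*(-7) = -6/11*(-7) = 42/11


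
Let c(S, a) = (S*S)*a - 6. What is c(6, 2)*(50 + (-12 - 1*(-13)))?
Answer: 3366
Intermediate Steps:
c(S, a) = -6 + a*S**2 (c(S, a) = S**2*a - 6 = a*S**2 - 6 = -6 + a*S**2)
c(6, 2)*(50 + (-12 - 1*(-13))) = (-6 + 2*6**2)*(50 + (-12 - 1*(-13))) = (-6 + 2*36)*(50 + (-12 + 13)) = (-6 + 72)*(50 + 1) = 66*51 = 3366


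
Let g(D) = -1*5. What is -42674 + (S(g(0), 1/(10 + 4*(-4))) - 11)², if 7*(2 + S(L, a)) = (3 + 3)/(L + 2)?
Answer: -2082377/49 ≈ -42498.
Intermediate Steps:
g(D) = -5
S(L, a) = -2 + 6/(7*(2 + L)) (S(L, a) = -2 + ((3 + 3)/(L + 2))/7 = -2 + (6/(2 + L))/7 = -2 + 6/(7*(2 + L)))
-42674 + (S(g(0), 1/(10 + 4*(-4))) - 11)² = -42674 + (2*(-11 - 7*(-5))/(7*(2 - 5)) - 11)² = -42674 + ((2/7)*(-11 + 35)/(-3) - 11)² = -42674 + ((2/7)*(-⅓)*24 - 11)² = -42674 + (-16/7 - 11)² = -42674 + (-93/7)² = -42674 + 8649/49 = -2082377/49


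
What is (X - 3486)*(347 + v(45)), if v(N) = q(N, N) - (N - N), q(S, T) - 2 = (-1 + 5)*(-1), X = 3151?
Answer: -115575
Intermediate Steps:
q(S, T) = -2 (q(S, T) = 2 + (-1 + 5)*(-1) = 2 + 4*(-1) = 2 - 4 = -2)
v(N) = -2 (v(N) = -2 - (N - N) = -2 - 1*0 = -2 + 0 = -2)
(X - 3486)*(347 + v(45)) = (3151 - 3486)*(347 - 2) = -335*345 = -115575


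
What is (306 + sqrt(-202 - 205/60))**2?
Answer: (1836 + I*sqrt(7395))**2/36 ≈ 93431.0 + 8771.4*I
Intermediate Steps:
(306 + sqrt(-202 - 205/60))**2 = (306 + sqrt(-202 - 205*1/60))**2 = (306 + sqrt(-202 - 41/12))**2 = (306 + sqrt(-2465/12))**2 = (306 + I*sqrt(7395)/6)**2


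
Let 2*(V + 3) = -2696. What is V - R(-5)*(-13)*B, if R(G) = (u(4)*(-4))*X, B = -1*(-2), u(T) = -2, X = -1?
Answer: -1559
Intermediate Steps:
V = -1351 (V = -3 + (½)*(-2696) = -3 - 1348 = -1351)
B = 2
R(G) = -8 (R(G) = -2*(-4)*(-1) = 8*(-1) = -8)
V - R(-5)*(-13)*B = -1351 - (-8*(-13))*2 = -1351 - 104*2 = -1351 - 1*208 = -1351 - 208 = -1559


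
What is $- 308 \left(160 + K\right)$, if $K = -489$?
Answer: $101332$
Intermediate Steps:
$- 308 \left(160 + K\right) = - 308 \left(160 - 489\right) = \left(-308\right) \left(-329\right) = 101332$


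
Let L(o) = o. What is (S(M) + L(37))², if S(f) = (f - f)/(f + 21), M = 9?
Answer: 1369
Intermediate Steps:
S(f) = 0 (S(f) = 0/(21 + f) = 0)
(S(M) + L(37))² = (0 + 37)² = 37² = 1369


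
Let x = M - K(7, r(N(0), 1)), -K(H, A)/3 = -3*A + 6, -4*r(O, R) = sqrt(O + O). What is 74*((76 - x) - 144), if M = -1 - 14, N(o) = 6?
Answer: -5254 - 333*sqrt(3) ≈ -5830.8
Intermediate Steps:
r(O, R) = -sqrt(2)*sqrt(O)/4 (r(O, R) = -sqrt(O + O)/4 = -sqrt(2)*sqrt(O)/4)
K(H, A) = -18 + 9*A (K(H, A) = -3*(-3*A + 6) = -3*(6 - 3*A) = -18 + 9*A)
M = -15
x = 3 + 9*sqrt(3)/2 (x = -15 - (-18 + 9*(-sqrt(2)*sqrt(6)/4)) = -15 - (-18 + 9*(-sqrt(3)/2)) = -15 - (-18 - 9*sqrt(3)/2) = -15 + (18 + 9*sqrt(3)/2) = 3 + 9*sqrt(3)/2 ≈ 10.794)
74*((76 - x) - 144) = 74*((76 - (3 + 9*sqrt(3)/2)) - 144) = 74*((76 + (-3 - 9*sqrt(3)/2)) - 144) = 74*((73 - 9*sqrt(3)/2) - 144) = 74*(-71 - 9*sqrt(3)/2) = -5254 - 333*sqrt(3)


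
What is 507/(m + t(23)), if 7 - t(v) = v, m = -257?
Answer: -13/7 ≈ -1.8571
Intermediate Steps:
t(v) = 7 - v
507/(m + t(23)) = 507/(-257 + (7 - 1*23)) = 507/(-257 + (7 - 23)) = 507/(-257 - 16) = 507/(-273) = 507*(-1/273) = -13/7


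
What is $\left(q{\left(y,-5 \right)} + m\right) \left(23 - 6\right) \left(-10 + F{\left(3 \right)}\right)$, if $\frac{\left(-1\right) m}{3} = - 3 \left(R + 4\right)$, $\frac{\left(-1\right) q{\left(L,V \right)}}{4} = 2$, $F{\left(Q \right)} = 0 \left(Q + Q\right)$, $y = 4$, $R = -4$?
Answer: $1360$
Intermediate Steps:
$F{\left(Q \right)} = 0$ ($F{\left(Q \right)} = 0 \cdot 2 Q = 0$)
$q{\left(L,V \right)} = -8$ ($q{\left(L,V \right)} = \left(-4\right) 2 = -8$)
$m = 0$ ($m = - 3 \left(- 3 \left(-4 + 4\right)\right) = - 3 \left(\left(-3\right) 0\right) = \left(-3\right) 0 = 0$)
$\left(q{\left(y,-5 \right)} + m\right) \left(23 - 6\right) \left(-10 + F{\left(3 \right)}\right) = \left(-8 + 0\right) \left(23 - 6\right) \left(-10 + 0\right) = - 8 \cdot 17 \left(-10\right) = \left(-8\right) \left(-170\right) = 1360$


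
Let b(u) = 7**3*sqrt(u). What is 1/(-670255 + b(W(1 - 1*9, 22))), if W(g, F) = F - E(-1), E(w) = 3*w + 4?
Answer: -670255/449239294396 - 343*sqrt(21)/449239294396 ≈ -1.4955e-6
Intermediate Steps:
E(w) = 4 + 3*w
W(g, F) = -1 + F (W(g, F) = F - (4 + 3*(-1)) = F - (4 - 3) = F - 1*1 = F - 1 = -1 + F)
b(u) = 343*sqrt(u)
1/(-670255 + b(W(1 - 1*9, 22))) = 1/(-670255 + 343*sqrt(-1 + 22)) = 1/(-670255 + 343*sqrt(21))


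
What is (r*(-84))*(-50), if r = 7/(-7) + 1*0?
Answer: -4200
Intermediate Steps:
r = -1 (r = 7*(-⅐) + 0 = -1 + 0 = -1)
(r*(-84))*(-50) = -1*(-84)*(-50) = 84*(-50) = -4200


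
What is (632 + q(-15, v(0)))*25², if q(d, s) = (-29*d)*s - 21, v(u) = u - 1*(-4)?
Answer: 1469375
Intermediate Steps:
v(u) = 4 + u (v(u) = u + 4 = 4 + u)
q(d, s) = -21 - 29*d*s (q(d, s) = -29*d*s - 21 = -21 - 29*d*s)
(632 + q(-15, v(0)))*25² = (632 + (-21 - 29*(-15)*(4 + 0)))*25² = (632 + (-21 - 29*(-15)*4))*625 = (632 + (-21 + 1740))*625 = (632 + 1719)*625 = 2351*625 = 1469375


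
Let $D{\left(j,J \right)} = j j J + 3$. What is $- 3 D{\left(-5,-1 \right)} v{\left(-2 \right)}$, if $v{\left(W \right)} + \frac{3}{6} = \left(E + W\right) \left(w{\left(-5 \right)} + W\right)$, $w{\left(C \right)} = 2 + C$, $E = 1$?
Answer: $297$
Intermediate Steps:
$D{\left(j,J \right)} = 3 + J j^{2}$ ($D{\left(j,J \right)} = j^{2} J + 3 = J j^{2} + 3 = 3 + J j^{2}$)
$v{\left(W \right)} = - \frac{1}{2} + \left(1 + W\right) \left(-3 + W\right)$ ($v{\left(W \right)} = - \frac{1}{2} + \left(1 + W\right) \left(\left(2 - 5\right) + W\right) = - \frac{1}{2} + \left(1 + W\right) \left(-3 + W\right)$)
$- 3 D{\left(-5,-1 \right)} v{\left(-2 \right)} = - 3 \left(3 - \left(-5\right)^{2}\right) \left(- \frac{7}{2} + \left(-2\right)^{2} - -4\right) = - 3 \left(3 - 25\right) \left(- \frac{7}{2} + 4 + 4\right) = - 3 \left(3 - 25\right) \frac{9}{2} = \left(-3\right) \left(-22\right) \frac{9}{2} = 66 \cdot \frac{9}{2} = 297$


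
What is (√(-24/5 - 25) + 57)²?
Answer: (285 + I*√745)²/25 ≈ 3219.2 + 622.32*I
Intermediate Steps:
(√(-24/5 - 25) + 57)² = (√(-149/5) + 57)² = (I*√745/5 + 57)² = (57 + I*√745/5)²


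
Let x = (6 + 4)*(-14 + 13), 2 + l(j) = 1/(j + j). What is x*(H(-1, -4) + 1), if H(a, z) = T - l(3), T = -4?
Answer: 35/3 ≈ 11.667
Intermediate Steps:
l(j) = -2 + 1/(2*j) (l(j) = -2 + 1/(j + j) = -2 + 1/(2*j))
x = -10 (x = 10*(-1) = -10)
H(a, z) = -13/6 (H(a, z) = -4 - (-2 + (½)/3) = -4 - (-2 + (½)*(⅓)) = -4 - (-2 + ⅙) = -4 - 1*(-11/6) = -4 + 11/6 = -13/6)
x*(H(-1, -4) + 1) = -10*(-13/6 + 1) = -10*(-7/6) = 35/3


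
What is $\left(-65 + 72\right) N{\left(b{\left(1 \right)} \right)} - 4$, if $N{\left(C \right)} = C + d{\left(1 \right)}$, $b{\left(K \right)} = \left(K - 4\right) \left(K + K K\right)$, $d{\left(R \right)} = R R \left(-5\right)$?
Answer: $-81$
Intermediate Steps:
$d{\left(R \right)} = - 5 R^{2}$ ($d{\left(R \right)} = R^{2} \left(-5\right) = - 5 R^{2}$)
$b{\left(K \right)} = \left(-4 + K\right) \left(K + K^{2}\right)$
$N{\left(C \right)} = -5 + C$ ($N{\left(C \right)} = C - 5 \cdot 1^{2} = C - 5 = -5 + C$)
$\left(-65 + 72\right) N{\left(b{\left(1 \right)} \right)} - 4 = \left(-65 + 72\right) \left(-5 + 1 \left(-4 + 1^{2} - 3\right)\right) - 4 = 7 \left(-5 + 1 \left(-4 + 1 - 3\right)\right) - 4 = 7 \left(-5 + 1 \left(-6\right)\right) - 4 = 7 \left(-5 - 6\right) - 4 = 7 \left(-11\right) - 4 = -77 - 4 = -81$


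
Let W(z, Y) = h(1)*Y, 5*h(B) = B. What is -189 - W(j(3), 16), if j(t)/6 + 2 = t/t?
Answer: -961/5 ≈ -192.20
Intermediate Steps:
j(t) = -6 (j(t) = -12 + 6*(t/t) = -12 + 6*1 = -12 + 6 = -6)
h(B) = B/5
W(z, Y) = Y/5 (W(z, Y) = ((1/5)*1)*Y = Y/5)
-189 - W(j(3), 16) = -189 - 16/5 = -961/5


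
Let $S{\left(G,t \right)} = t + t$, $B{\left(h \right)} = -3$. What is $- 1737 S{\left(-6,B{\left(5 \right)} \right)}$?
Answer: $10422$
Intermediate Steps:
$S{\left(G,t \right)} = 2 t$
$- 1737 S{\left(-6,B{\left(5 \right)} \right)} = - 1737 \cdot 2 \left(-3\right) = \left(-1737\right) \left(-6\right) = 10422$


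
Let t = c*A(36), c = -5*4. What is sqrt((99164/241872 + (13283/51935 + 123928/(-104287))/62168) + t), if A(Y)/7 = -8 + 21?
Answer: I*sqrt(11785803496327399031720118181981501496790)/2545029517602465660 ≈ 42.657*I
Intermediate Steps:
c = -20
A(Y) = 91 (A(Y) = 7*(-8 + 21) = 7*13 = 91)
t = -1820 (t = -20*91 = -1820)
sqrt((99164/241872 + (13283/51935 + 123928/(-104287))/62168) + t) = sqrt((99164/241872 + (13283/51935 + 123928/(-104287))/62168) - 1820) = sqrt((99164*(1/241872) + (13283*(1/51935) + 123928*(-1/104287))*(1/62168)) - 1820) = sqrt((24791/60468 + (13283/51935 - 123928/104287)*(1/62168)) - 1820) = sqrt((24791/60468 - 5050956459/5416145345*1/62168) - 1820) = sqrt((24791/60468 - 5050956459/336710923807960) - 1820) = sqrt(2086773772721993387/5090059035204931320 - 1820) = sqrt(-9261820670300253009013/5090059035204931320) = I*sqrt(11785803496327399031720118181981501496790)/2545029517602465660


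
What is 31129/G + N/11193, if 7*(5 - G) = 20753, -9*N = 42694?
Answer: -2537269867/231896574 ≈ -10.941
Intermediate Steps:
N = -42694/9 (N = -⅑*42694 = -42694/9 ≈ -4743.8)
G = -20718/7 (G = 5 - ⅐*20753 = 5 - 20753/7 = -20718/7 ≈ -2959.7)
31129/G + N/11193 = 31129/(-20718/7) - 42694/9/11193 = 31129*(-7/20718) - 42694/9*1/11193 = -217903/20718 - 42694/100737 = -2537269867/231896574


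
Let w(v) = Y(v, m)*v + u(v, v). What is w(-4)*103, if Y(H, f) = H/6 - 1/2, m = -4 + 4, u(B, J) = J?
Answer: 206/3 ≈ 68.667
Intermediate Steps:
m = 0
Y(H, f) = -1/2 + H/6 (Y(H, f) = H*(1/6) - 1*1/2 = H/6 - 1/2 = -1/2 + H/6)
w(v) = v + v*(-1/2 + v/6) (w(v) = (-1/2 + v/6)*v + v = v*(-1/2 + v/6) + v = v + v*(-1/2 + v/6))
w(-4)*103 = ((1/6)*(-4)*(3 - 4))*103 = ((1/6)*(-4)*(-1))*103 = (2/3)*103 = 206/3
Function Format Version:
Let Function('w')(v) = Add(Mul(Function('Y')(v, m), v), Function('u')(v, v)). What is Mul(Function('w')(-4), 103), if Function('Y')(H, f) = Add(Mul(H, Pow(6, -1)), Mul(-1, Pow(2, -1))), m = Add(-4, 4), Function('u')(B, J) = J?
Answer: Rational(206, 3) ≈ 68.667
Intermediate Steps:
m = 0
Function('Y')(H, f) = Add(Rational(-1, 2), Mul(Rational(1, 6), H)) (Function('Y')(H, f) = Add(Mul(H, Rational(1, 6)), Mul(-1, Rational(1, 2))) = Add(Mul(Rational(1, 6), H), Rational(-1, 2)) = Add(Rational(-1, 2), Mul(Rational(1, 6), H)))
Function('w')(v) = Add(v, Mul(v, Add(Rational(-1, 2), Mul(Rational(1, 6), v)))) (Function('w')(v) = Add(Mul(Add(Rational(-1, 2), Mul(Rational(1, 6), v)), v), v) = Add(Mul(v, Add(Rational(-1, 2), Mul(Rational(1, 6), v))), v) = Add(v, Mul(v, Add(Rational(-1, 2), Mul(Rational(1, 6), v)))))
Mul(Function('w')(-4), 103) = Mul(Mul(Rational(1, 6), -4, Add(3, -4)), 103) = Mul(Mul(Rational(1, 6), -4, -1), 103) = Mul(Rational(2, 3), 103) = Rational(206, 3)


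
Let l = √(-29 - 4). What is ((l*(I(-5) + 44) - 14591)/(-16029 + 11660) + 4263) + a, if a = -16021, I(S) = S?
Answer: -51356111/4369 - 39*I*√33/4369 ≈ -11755.0 - 0.051279*I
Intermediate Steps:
l = I*√33 (l = √(-33) = I*√33 ≈ 5.7446*I)
((l*(I(-5) + 44) - 14591)/(-16029 + 11660) + 4263) + a = (((I*√33)*(-5 + 44) - 14591)/(-16029 + 11660) + 4263) - 16021 = (((I*√33)*39 - 14591)/(-4369) + 4263) - 16021 = ((39*I*√33 - 14591)*(-1/4369) + 4263) - 16021 = ((-14591 + 39*I*√33)*(-1/4369) + 4263) - 16021 = ((14591/4369 - 39*I*√33/4369) + 4263) - 16021 = (18639638/4369 - 39*I*√33/4369) - 16021 = -51356111/4369 - 39*I*√33/4369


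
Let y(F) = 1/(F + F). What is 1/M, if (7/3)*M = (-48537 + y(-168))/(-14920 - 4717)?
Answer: 15395408/16308433 ≈ 0.94402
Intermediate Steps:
y(F) = 1/(2*F)
M = 16308433/15395408 (M = 3*((-48537 + (½)/(-168))/(-14920 - 4717))/7 = 3*((-48537 + (½)*(-1/168))/(-19637))/7 = 3*((-48537 - 1/336)*(-1/19637))/7 = 3*(-16308433/336*(-1/19637))/7 = (3/7)*(16308433/6598032) = 16308433/15395408 ≈ 1.0593)
1/M = 1/(16308433/15395408) = 15395408/16308433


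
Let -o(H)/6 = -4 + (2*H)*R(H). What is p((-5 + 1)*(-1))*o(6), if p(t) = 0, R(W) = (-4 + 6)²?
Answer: 0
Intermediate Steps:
R(W) = 4 (R(W) = 2² = 4)
o(H) = 24 - 48*H (o(H) = -6*(-4 + (2*H)*4) = -6*(-4 + 8*H) = 24 - 48*H)
p((-5 + 1)*(-1))*o(6) = 0*(24 - 48*6) = 0*(24 - 288) = 0*(-264) = 0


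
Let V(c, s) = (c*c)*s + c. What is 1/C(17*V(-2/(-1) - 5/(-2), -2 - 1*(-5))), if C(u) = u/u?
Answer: 1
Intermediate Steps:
V(c, s) = c + s*c² (V(c, s) = c²*s + c = s*c² + c = c + s*c²)
C(u) = 1
1/C(17*V(-2/(-1) - 5/(-2), -2 - 1*(-5))) = 1/1 = 1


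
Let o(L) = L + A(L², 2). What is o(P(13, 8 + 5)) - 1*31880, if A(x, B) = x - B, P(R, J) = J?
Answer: -31700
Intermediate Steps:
o(L) = -2 + L + L² (o(L) = L + (L² - 1*2) = L + (L² - 2) = L + (-2 + L²) = -2 + L + L²)
o(P(13, 8 + 5)) - 1*31880 = (-2 + (8 + 5) + (8 + 5)²) - 1*31880 = (-2 + 13 + 13²) - 31880 = (-2 + 13 + 169) - 31880 = 180 - 31880 = -31700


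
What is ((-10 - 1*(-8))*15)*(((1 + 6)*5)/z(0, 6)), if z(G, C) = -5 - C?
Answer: 1050/11 ≈ 95.455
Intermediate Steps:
((-10 - 1*(-8))*15)*(((1 + 6)*5)/z(0, 6)) = ((-10 - 1*(-8))*15)*(((1 + 6)*5)/(-5 - 1*6)) = ((-10 + 8)*15)*((7*5)/(-5 - 6)) = (-2*15)*(35/(-11)) = -1050*(-1)/11 = -30*(-35/11) = 1050/11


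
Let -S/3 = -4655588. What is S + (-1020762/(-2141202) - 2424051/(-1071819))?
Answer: 84797524091327254/6071378271 ≈ 1.3967e+7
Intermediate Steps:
S = 13966764 (S = -3*(-4655588) = 13966764)
S + (-1020762/(-2141202) - 2424051/(-1071819)) = 13966764 + (-1020762/(-2141202) - 2424051/(-1071819)) = 13966764 + (-1020762*(-1/2141202) - 2424051*(-1/1071819)) = 13966764 + (170127/356867 + 38477/17013) = 13966764 + 16625542210/6071378271 = 84797524091327254/6071378271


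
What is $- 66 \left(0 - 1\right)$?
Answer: $66$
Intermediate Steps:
$- 66 \left(0 - 1\right) = \left(-66\right) \left(-1\right) = 66$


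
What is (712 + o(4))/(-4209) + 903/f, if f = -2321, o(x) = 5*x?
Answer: -30053/53383 ≈ -0.56297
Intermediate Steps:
(712 + o(4))/(-4209) + 903/f = (712 + 5*4)/(-4209) + 903/(-2321) = (712 + 20)*(-1/4209) + 903*(-1/2321) = 732*(-1/4209) - 903/2321 = -4/23 - 903/2321 = -30053/53383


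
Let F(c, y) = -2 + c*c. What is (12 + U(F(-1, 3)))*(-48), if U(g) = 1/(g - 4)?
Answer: -2832/5 ≈ -566.40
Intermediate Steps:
F(c, y) = -2 + c**2
U(g) = 1/(-4 + g)
(12 + U(F(-1, 3)))*(-48) = (12 + 1/(-4 + (-2 + (-1)**2)))*(-48) = (12 + 1/(-4 + (-2 + 1)))*(-48) = (12 + 1/(-4 - 1))*(-48) = (12 + 1/(-5))*(-48) = (12 - 1/5)*(-48) = (59/5)*(-48) = -2832/5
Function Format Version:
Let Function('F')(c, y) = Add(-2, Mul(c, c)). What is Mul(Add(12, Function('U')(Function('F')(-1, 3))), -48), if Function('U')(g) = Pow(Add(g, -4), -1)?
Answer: Rational(-2832, 5) ≈ -566.40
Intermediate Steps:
Function('F')(c, y) = Add(-2, Pow(c, 2))
Function('U')(g) = Pow(Add(-4, g), -1)
Mul(Add(12, Function('U')(Function('F')(-1, 3))), -48) = Mul(Add(12, Pow(Add(-4, Add(-2, Pow(-1, 2))), -1)), -48) = Mul(Add(12, Pow(Add(-4, Add(-2, 1)), -1)), -48) = Mul(Add(12, Pow(Add(-4, -1), -1)), -48) = Mul(Add(12, Pow(-5, -1)), -48) = Mul(Add(12, Rational(-1, 5)), -48) = Mul(Rational(59, 5), -48) = Rational(-2832, 5)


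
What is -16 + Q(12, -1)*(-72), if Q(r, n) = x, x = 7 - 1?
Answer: -448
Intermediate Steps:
x = 6
Q(r, n) = 6
-16 + Q(12, -1)*(-72) = -16 + 6*(-72) = -16 - 432 = -448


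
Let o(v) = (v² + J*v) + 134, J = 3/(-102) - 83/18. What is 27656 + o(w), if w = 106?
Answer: 5895718/153 ≈ 38534.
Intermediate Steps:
J = -710/153 (J = 3*(-1/102) - 83*1/18 = -1/34 - 83/18 = -710/153 ≈ -4.6405)
o(v) = 134 + v² - 710*v/153 (o(v) = (v² - 710*v/153) + 134 = 134 + v² - 710*v/153)
27656 + o(w) = 27656 + (134 + 106² - 710/153*106) = 27656 + (134 + 11236 - 75260/153) = 27656 + 1664350/153 = 5895718/153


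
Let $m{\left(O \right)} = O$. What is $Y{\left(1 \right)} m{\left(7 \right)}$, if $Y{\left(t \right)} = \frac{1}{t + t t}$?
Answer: $\frac{7}{2} \approx 3.5$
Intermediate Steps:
$Y{\left(t \right)} = \frac{1}{t + t^{2}}$
$Y{\left(1 \right)} m{\left(7 \right)} = \frac{1}{1 \left(1 + 1\right)} 7 = 1 \cdot \frac{1}{2} \cdot 7 = \frac{1}{2} \cdot 7 = \frac{7}{2}$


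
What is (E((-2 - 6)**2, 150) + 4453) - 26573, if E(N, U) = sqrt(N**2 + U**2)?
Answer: -22120 + 2*sqrt(6649) ≈ -21957.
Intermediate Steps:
(E((-2 - 6)**2, 150) + 4453) - 26573 = (sqrt(((-2 - 6)**2)**2 + 150**2) + 4453) - 26573 = (sqrt(((-8)**2)**2 + 22500) + 4453) - 26573 = (sqrt(64**2 + 22500) + 4453) - 26573 = (sqrt(4096 + 22500) + 4453) - 26573 = (sqrt(26596) + 4453) - 26573 = (2*sqrt(6649) + 4453) - 26573 = (4453 + 2*sqrt(6649)) - 26573 = -22120 + 2*sqrt(6649)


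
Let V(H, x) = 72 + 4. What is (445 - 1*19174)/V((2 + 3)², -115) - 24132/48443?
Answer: -909122979/3681668 ≈ -246.93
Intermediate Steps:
V(H, x) = 76
(445 - 1*19174)/V((2 + 3)², -115) - 24132/48443 = (445 - 1*19174)/76 - 24132/48443 = (445 - 19174)*(1/76) - 24132*1/48443 = -18729*1/76 - 24132/48443 = -18729/76 - 24132/48443 = -909122979/3681668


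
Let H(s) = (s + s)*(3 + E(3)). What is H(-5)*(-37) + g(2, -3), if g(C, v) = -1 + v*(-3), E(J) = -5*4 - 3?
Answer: -7392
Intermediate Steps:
E(J) = -23 (E(J) = -20 - 3 = -23)
H(s) = -40*s (H(s) = (s + s)*(3 - 23) = (2*s)*(-20) = -40*s)
g(C, v) = -1 - 3*v
H(-5)*(-37) + g(2, -3) = -40*(-5)*(-37) + (-1 - 3*(-3)) = 200*(-37) + (-1 + 9) = -7400 + 8 = -7392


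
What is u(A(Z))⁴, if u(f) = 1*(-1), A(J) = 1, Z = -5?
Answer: 1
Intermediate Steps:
u(f) = -1
u(A(Z))⁴ = (-1)⁴ = 1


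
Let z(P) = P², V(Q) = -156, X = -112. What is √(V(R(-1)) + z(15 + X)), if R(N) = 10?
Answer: √9253 ≈ 96.193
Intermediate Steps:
√(V(R(-1)) + z(15 + X)) = √(-156 + (15 - 112)²) = √(-156 + (-97)²) = √(-156 + 9409) = √9253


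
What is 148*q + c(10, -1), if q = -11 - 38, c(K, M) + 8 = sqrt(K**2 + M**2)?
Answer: -7260 + sqrt(101) ≈ -7250.0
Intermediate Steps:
c(K, M) = -8 + sqrt(K**2 + M**2)
q = -49
148*q + c(10, -1) = 148*(-49) + (-8 + sqrt(10**2 + (-1)**2)) = -7252 + (-8 + sqrt(100 + 1)) = -7252 + (-8 + sqrt(101)) = -7260 + sqrt(101)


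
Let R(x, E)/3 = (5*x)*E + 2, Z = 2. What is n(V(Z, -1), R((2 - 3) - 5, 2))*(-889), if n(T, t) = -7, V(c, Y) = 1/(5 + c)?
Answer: 6223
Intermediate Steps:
R(x, E) = 6 + 15*E*x (R(x, E) = 3*((5*x)*E + 2) = 3*(5*E*x + 2) = 3*(2 + 5*E*x) = 6 + 15*E*x)
n(V(Z, -1), R((2 - 3) - 5, 2))*(-889) = -7*(-889) = 6223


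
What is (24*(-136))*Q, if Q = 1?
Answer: -3264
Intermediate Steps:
(24*(-136))*Q = (24*(-136))*1 = -3264*1 = -3264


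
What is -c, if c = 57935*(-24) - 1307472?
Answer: 2697912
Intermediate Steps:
c = -2697912 (c = -1390440 - 1307472 = -2697912)
-c = -1*(-2697912) = 2697912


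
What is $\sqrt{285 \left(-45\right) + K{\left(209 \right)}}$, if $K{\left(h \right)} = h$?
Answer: $2 i \sqrt{3154} \approx 112.32 i$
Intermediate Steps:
$\sqrt{285 \left(-45\right) + K{\left(209 \right)}} = \sqrt{285 \left(-45\right) + 209} = \sqrt{-12825 + 209} = \sqrt{-12616} = 2 i \sqrt{3154}$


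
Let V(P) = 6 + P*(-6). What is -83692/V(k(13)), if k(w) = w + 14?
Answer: 20923/39 ≈ 536.49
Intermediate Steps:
k(w) = 14 + w
V(P) = 6 - 6*P
-83692/V(k(13)) = -83692/(6 - 6*(14 + 13)) = -83692/(6 - 6*27) = -83692/(6 - 162) = -83692/(-156) = -83692*(-1/156) = 20923/39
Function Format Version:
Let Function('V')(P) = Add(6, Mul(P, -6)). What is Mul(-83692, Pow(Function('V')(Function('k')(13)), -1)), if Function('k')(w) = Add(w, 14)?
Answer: Rational(20923, 39) ≈ 536.49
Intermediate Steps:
Function('k')(w) = Add(14, w)
Function('V')(P) = Add(6, Mul(-6, P))
Mul(-83692, Pow(Function('V')(Function('k')(13)), -1)) = Mul(-83692, Pow(Add(6, Mul(-6, Add(14, 13))), -1)) = Mul(-83692, Pow(Add(6, Mul(-6, 27)), -1)) = Mul(-83692, Pow(Add(6, -162), -1)) = Mul(-83692, Pow(-156, -1)) = Mul(-83692, Rational(-1, 156)) = Rational(20923, 39)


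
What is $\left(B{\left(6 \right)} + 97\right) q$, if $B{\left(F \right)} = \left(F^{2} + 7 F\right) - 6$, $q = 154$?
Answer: $26026$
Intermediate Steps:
$B{\left(F \right)} = -6 + F^{2} + 7 F$
$\left(B{\left(6 \right)} + 97\right) q = \left(\left(-6 + 6^{2} + 7 \cdot 6\right) + 97\right) 154 = \left(\left(-6 + 36 + 42\right) + 97\right) 154 = \left(72 + 97\right) 154 = 169 \cdot 154 = 26026$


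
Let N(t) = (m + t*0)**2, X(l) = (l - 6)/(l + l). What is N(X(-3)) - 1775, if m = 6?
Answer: -1739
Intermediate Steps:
X(l) = (-6 + l)/(2*l) (X(l) = (-6 + l)/((2*l)) = (-6 + l)*(1/(2*l)) = (-6 + l)/(2*l))
N(t) = 36 (N(t) = (6 + t*0)**2 = (6 + 0)**2 = 6**2 = 36)
N(X(-3)) - 1775 = 36 - 1775 = -1739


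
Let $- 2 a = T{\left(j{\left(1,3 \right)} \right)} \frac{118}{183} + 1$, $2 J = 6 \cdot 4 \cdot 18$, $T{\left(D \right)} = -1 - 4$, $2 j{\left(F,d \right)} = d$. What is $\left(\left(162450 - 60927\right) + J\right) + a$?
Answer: $\frac{37236881}{366} \approx 1.0174 \cdot 10^{5}$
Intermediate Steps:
$j{\left(F,d \right)} = \frac{d}{2}$
$T{\left(D \right)} = -5$
$J = 216$ ($J = \frac{6 \cdot 4 \cdot 18}{2} = \frac{24 \cdot 18}{2} = \frac{1}{2} \cdot 432 = 216$)
$a = \frac{407}{366}$ ($a = - \frac{- 5 \cdot \frac{118}{183} + 1}{2} = - \frac{- 5 \cdot 118 \cdot \frac{1}{183} + 1}{2} = - \frac{\left(-5\right) \frac{118}{183} + 1}{2} = - \frac{- \frac{590}{183} + 1}{2} = \left(- \frac{1}{2}\right) \left(- \frac{407}{183}\right) = \frac{407}{366} \approx 1.112$)
$\left(\left(162450 - 60927\right) + J\right) + a = \left(\left(162450 - 60927\right) + 216\right) + \frac{407}{366} = \left(101523 + 216\right) + \frac{407}{366} = 101739 + \frac{407}{366} = \frac{37236881}{366}$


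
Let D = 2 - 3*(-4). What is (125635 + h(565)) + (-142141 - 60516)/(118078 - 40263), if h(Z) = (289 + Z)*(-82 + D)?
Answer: 5257212188/77815 ≈ 67560.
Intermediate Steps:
D = 14 (D = 2 + 12 = 14)
h(Z) = -19652 - 68*Z (h(Z) = (289 + Z)*(-82 + 14) = (289 + Z)*(-68) = -19652 - 68*Z)
(125635 + h(565)) + (-142141 - 60516)/(118078 - 40263) = (125635 + (-19652 - 68*565)) + (-142141 - 60516)/(118078 - 40263) = (125635 + (-19652 - 38420)) - 202657/77815 = (125635 - 58072) - 202657*1/77815 = 67563 - 202657/77815 = 5257212188/77815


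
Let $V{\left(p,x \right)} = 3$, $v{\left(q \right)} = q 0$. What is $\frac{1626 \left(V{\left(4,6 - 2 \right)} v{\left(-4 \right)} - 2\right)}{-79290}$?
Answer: $\frac{542}{13215} \approx 0.041014$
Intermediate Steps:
$v{\left(q \right)} = 0$
$\frac{1626 \left(V{\left(4,6 - 2 \right)} v{\left(-4 \right)} - 2\right)}{-79290} = \frac{1626 \left(3 \cdot 0 - 2\right)}{-79290} = 1626 \left(0 - 2\right) \left(- \frac{1}{79290}\right) = 1626 \left(-2\right) \left(- \frac{1}{79290}\right) = \left(-3252\right) \left(- \frac{1}{79290}\right) = \frac{542}{13215}$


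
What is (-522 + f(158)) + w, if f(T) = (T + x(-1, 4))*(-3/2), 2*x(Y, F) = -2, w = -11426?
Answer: -24367/2 ≈ -12184.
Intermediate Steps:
x(Y, F) = -1 (x(Y, F) = (1/2)*(-2) = -1)
f(T) = 3/2 - 3*T/2 (f(T) = (T - 1)*(-3/2) = (-1 + T)*(-3*1/2) = (-1 + T)*(-3/2) = 3/2 - 3*T/2)
(-522 + f(158)) + w = (-522 + (3/2 - 3/2*158)) - 11426 = (-522 + (3/2 - 237)) - 11426 = (-522 - 471/2) - 11426 = -1515/2 - 11426 = -24367/2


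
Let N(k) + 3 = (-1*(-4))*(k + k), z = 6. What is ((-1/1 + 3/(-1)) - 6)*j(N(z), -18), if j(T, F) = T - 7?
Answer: -380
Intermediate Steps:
N(k) = -3 + 8*k (N(k) = -3 + (-1*(-4))*(k + k) = -3 + 4*(2*k) = -3 + 8*k)
j(T, F) = -7 + T
((-1/1 + 3/(-1)) - 6)*j(N(z), -18) = ((-1/1 + 3/(-1)) - 6)*(-7 + (-3 + 8*6)) = ((-1*1 + 3*(-1)) - 6)*(-7 + (-3 + 48)) = ((-1 - 3) - 6)*(-7 + 45) = (-4 - 6)*38 = -10*38 = -380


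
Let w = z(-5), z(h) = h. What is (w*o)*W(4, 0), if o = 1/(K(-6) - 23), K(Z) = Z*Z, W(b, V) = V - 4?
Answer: 20/13 ≈ 1.5385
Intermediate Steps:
W(b, V) = -4 + V
K(Z) = Z²
o = 1/13 (o = 1/((-6)² - 23) = 1/(36 - 23) = 1/13 ≈ 0.076923)
w = -5
(w*o)*W(4, 0) = (-5*1/13)*(-4 + 0) = -5/13*(-4) = 20/13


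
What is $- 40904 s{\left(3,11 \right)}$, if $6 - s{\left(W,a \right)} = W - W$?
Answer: $-245424$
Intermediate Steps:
$s{\left(W,a \right)} = 6$ ($s{\left(W,a \right)} = 6 - \left(W - W\right) = 6 - 0 = 6 + 0 = 6$)
$- 40904 s{\left(3,11 \right)} = \left(-40904\right) 6 = -245424$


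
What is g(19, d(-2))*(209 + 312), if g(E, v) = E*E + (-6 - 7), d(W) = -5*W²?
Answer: 181308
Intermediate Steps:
g(E, v) = -13 + E² (g(E, v) = E² - 13 = -13 + E²)
g(19, d(-2))*(209 + 312) = (-13 + 19²)*(209 + 312) = (-13 + 361)*521 = 348*521 = 181308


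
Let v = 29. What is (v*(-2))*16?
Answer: -928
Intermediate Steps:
(v*(-2))*16 = (29*(-2))*16 = -58*16 = -928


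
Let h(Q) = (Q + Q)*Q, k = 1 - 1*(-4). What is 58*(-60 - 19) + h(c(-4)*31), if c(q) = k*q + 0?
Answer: 764218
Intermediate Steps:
k = 5 (k = 1 + 4 = 5)
c(q) = 5*q (c(q) = 5*q + 0 = 5*q)
h(Q) = 2*Q**2 (h(Q) = (2*Q)*Q = 2*Q**2)
58*(-60 - 19) + h(c(-4)*31) = 58*(-60 - 19) + 2*((5*(-4))*31)**2 = 58*(-79) + 2*(-20*31)**2 = -4582 + 2*(-620)**2 = -4582 + 2*384400 = -4582 + 768800 = 764218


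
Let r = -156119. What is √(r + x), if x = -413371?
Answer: I*√569490 ≈ 754.65*I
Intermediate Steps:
√(r + x) = √(-156119 - 413371) = √(-569490) = I*√569490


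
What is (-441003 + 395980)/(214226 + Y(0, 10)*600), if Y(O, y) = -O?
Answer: -45023/214226 ≈ -0.21017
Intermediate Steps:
(-441003 + 395980)/(214226 + Y(0, 10)*600) = (-441003 + 395980)/(214226 - 1*0*600) = -45023/(214226 + 0*600) = -45023/(214226 + 0) = -45023/214226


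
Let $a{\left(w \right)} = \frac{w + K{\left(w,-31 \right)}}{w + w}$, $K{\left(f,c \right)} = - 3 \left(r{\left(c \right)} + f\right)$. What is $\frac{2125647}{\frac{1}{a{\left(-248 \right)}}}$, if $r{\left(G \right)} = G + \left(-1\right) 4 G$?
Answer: $- \frac{14879529}{16} \approx -9.2997 \cdot 10^{5}$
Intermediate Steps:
$r{\left(G \right)} = - 3 G$ ($r{\left(G \right)} = G - 4 G = - 3 G$)
$K{\left(f,c \right)} = - 3 f + 9 c$ ($K{\left(f,c \right)} = - 3 \left(- 3 c + f\right) = - 3 \left(f - 3 c\right) = - 3 f + 9 c$)
$a{\left(w \right)} = \frac{-279 - 2 w}{2 w}$ ($a{\left(w \right)} = \frac{w - \left(279 + 3 w\right)}{w + w} = \frac{w - \left(279 + 3 w\right)}{2 w} = \left(w - \left(279 + 3 w\right)\right) \frac{1}{2 w} = \left(-279 - 2 w\right) \frac{1}{2 w} = \frac{-279 - 2 w}{2 w}$)
$\frac{2125647}{\frac{1}{a{\left(-248 \right)}}} = \frac{2125647}{\frac{1}{\frac{1}{-248} \left(- \frac{279}{2} - -248\right)}} = \frac{2125647}{\frac{1}{\left(- \frac{1}{248}\right) \left(- \frac{279}{2} + 248\right)}} = \frac{2125647}{\frac{1}{\left(- \frac{1}{248}\right) \frac{217}{2}}} = \frac{2125647}{\frac{1}{- \frac{7}{16}}} = \frac{2125647}{- \frac{16}{7}} = 2125647 \left(- \frac{7}{16}\right) = - \frac{14879529}{16}$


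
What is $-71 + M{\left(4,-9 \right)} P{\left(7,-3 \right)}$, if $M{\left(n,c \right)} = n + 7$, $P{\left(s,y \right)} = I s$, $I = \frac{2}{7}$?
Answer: $-49$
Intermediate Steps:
$I = \frac{2}{7}$ ($I = 2 \cdot \frac{1}{7} = \frac{2}{7} \approx 0.28571$)
$P{\left(s,y \right)} = \frac{2 s}{7}$
$M{\left(n,c \right)} = 7 + n$
$-71 + M{\left(4,-9 \right)} P{\left(7,-3 \right)} = -71 + \left(7 + 4\right) \frac{2}{7} \cdot 7 = -71 + 11 \cdot 2 = -71 + 22 = -49$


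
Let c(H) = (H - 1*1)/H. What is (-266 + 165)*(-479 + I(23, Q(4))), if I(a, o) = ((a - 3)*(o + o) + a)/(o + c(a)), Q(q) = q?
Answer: 1696699/38 ≈ 44650.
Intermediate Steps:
c(H) = (-1 + H)/H (c(H) = (H - 1)/H = (-1 + H)/H)
I(a, o) = (a + 2*o*(-3 + a))/(o + (-1 + a)/a) (I(a, o) = ((a - 3)*(o + o) + a)/(o + (-1 + a)/a) = ((-3 + a)*(2*o) + a)/(o + (-1 + a)/a) = (2*o*(-3 + a) + a)/(o + (-1 + a)/a) = (a + 2*o*(-3 + a))/(o + (-1 + a)/a))
(-266 + 165)*(-479 + I(23, Q(4))) = (-266 + 165)*(-479 + 23*(23 - 6*4 + 2*23*4)/(-1 + 23 + 23*4)) = -101*(-479 + 23*(23 - 24 + 184)/(-1 + 23 + 92)) = -101*(-479 + 23*183/114) = -101*(-479 + 23*(1/114)*183) = -101*(-479 + 1403/38) = -101*(-16799/38) = 1696699/38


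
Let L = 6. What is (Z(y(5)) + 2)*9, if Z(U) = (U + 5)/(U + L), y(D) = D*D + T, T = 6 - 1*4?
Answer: 294/11 ≈ 26.727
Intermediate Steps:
T = 2 (T = 6 - 4 = 2)
y(D) = 2 + D**2 (y(D) = D*D + 2 = D**2 + 2 = 2 + D**2)
Z(U) = (5 + U)/(6 + U) (Z(U) = (U + 5)/(U + 6) = (5 + U)/(6 + U))
(Z(y(5)) + 2)*9 = ((5 + (2 + 5**2))/(6 + (2 + 5**2)) + 2)*9 = ((5 + (2 + 25))/(6 + (2 + 25)) + 2)*9 = ((5 + 27)/(6 + 27) + 2)*9 = (32/33 + 2)*9 = (98/33)*9 = 294/11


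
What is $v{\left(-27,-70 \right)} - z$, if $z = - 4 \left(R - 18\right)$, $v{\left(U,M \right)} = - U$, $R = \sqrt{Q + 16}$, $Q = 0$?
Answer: $-29$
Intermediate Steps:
$R = 4$ ($R = \sqrt{0 + 16} = \sqrt{16} = 4$)
$z = 56$ ($z = - 4 \left(4 - 18\right) = \left(-4\right) \left(-14\right) = 56$)
$v{\left(-27,-70 \right)} - z = \left(-1\right) \left(-27\right) - 56 = 27 - 56 = -29$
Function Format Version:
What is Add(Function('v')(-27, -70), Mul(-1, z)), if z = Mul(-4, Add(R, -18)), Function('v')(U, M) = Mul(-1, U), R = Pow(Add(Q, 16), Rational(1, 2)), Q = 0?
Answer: -29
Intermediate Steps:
R = 4 (R = Pow(Add(0, 16), Rational(1, 2)) = Pow(16, Rational(1, 2)) = 4)
z = 56 (z = Mul(-4, Add(4, -18)) = Mul(-4, -14) = 56)
Add(Function('v')(-27, -70), Mul(-1, z)) = Add(Mul(-1, -27), Mul(-1, 56)) = Add(27, -56) = -29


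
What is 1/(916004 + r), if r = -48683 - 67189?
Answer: 1/800132 ≈ 1.2498e-6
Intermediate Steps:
r = -115872
1/(916004 + r) = 1/(916004 - 115872) = 1/800132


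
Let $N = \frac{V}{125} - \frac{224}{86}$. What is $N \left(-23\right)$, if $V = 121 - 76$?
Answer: $\frac{55499}{1075} \approx 51.627$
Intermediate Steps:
$V = 45$
$N = - \frac{2413}{1075}$ ($N = \frac{45}{125} - \frac{224}{86} = 45 \cdot \frac{1}{125} - \frac{112}{43} = \frac{9}{25} - \frac{112}{43} = - \frac{2413}{1075} \approx -2.2447$)
$N \left(-23\right) = \left(- \frac{2413}{1075}\right) \left(-23\right) = \frac{55499}{1075}$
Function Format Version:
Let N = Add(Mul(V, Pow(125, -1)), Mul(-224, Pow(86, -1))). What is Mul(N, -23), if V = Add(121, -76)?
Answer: Rational(55499, 1075) ≈ 51.627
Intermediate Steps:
V = 45
N = Rational(-2413, 1075) (N = Add(Mul(45, Pow(125, -1)), Mul(-224, Pow(86, -1))) = Add(Mul(45, Rational(1, 125)), Mul(-224, Rational(1, 86))) = Add(Rational(9, 25), Rational(-112, 43)) = Rational(-2413, 1075) ≈ -2.2447)
Mul(N, -23) = Mul(Rational(-2413, 1075), -23) = Rational(55499, 1075)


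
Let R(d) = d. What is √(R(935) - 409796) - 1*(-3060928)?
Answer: 3060928 + 3*I*√45429 ≈ 3.0609e+6 + 639.42*I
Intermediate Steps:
√(R(935) - 409796) - 1*(-3060928) = √(935 - 409796) - 1*(-3060928) = √(-408861) + 3060928 = 3*I*√45429 + 3060928 = 3060928 + 3*I*√45429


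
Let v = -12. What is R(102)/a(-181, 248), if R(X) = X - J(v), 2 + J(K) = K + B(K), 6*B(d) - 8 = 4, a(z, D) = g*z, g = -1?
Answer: 114/181 ≈ 0.62983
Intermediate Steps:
a(z, D) = -z
B(d) = 2 (B(d) = 4/3 + (⅙)*4 = 4/3 + ⅔ = 2)
J(K) = K (J(K) = -2 + (K + 2) = -2 + (2 + K) = K)
R(X) = 12 + X (R(X) = X - 1*(-12) = X + 12 = 12 + X)
R(102)/a(-181, 248) = (12 + 102)/((-1*(-181))) = 114/181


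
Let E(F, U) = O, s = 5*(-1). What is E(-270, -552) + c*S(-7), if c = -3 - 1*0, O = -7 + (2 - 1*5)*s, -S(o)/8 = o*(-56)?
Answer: 9416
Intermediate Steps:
S(o) = 448*o (S(o) = -8*o*(-56) = -(-448)*o = 448*o)
s = -5
O = 8 (O = -7 + (2 - 1*5)*(-5) = -7 + (2 - 5)*(-5) = -7 - 3*(-5) = -7 + 15 = 8)
E(F, U) = 8
c = -3 (c = -3 + 0 = -3)
E(-270, -552) + c*S(-7) = 8 - 1344*(-7) = 8 - 3*(-3136) = 8 + 9408 = 9416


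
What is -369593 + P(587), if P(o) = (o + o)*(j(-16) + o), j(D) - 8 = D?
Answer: 310153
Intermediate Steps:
j(D) = 8 + D
P(o) = 2*o*(-8 + o) (P(o) = (o + o)*((8 - 16) + o) = (2*o)*(-8 + o) = 2*o*(-8 + o))
-369593 + P(587) = -369593 + 2*587*(-8 + 587) = -369593 + 2*587*579 = -369593 + 679746 = 310153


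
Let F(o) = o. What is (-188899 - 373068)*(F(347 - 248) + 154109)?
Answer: -86659807136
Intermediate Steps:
(-188899 - 373068)*(F(347 - 248) + 154109) = (-188899 - 373068)*((347 - 248) + 154109) = -561967*(99 + 154109) = -561967*154208 = -86659807136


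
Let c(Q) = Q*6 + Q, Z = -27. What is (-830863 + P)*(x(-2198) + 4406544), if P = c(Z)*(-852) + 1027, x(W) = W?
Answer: -2945661839568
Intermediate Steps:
c(Q) = 7*Q (c(Q) = 6*Q + Q = 7*Q)
P = 162055 (P = (7*(-27))*(-852) + 1027 = -189*(-852) + 1027 = 161028 + 1027 = 162055)
(-830863 + P)*(x(-2198) + 4406544) = (-830863 + 162055)*(-2198 + 4406544) = -668808*4404346 = -2945661839568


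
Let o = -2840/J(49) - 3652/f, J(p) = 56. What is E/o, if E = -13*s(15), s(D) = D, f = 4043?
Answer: 1839565/486943 ≈ 3.7778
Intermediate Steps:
E = -195 (E = -13*15 = -195)
o = -1460829/28301 (o = -2840/56 - 3652/4043 = -2840*1/56 - 3652*1/4043 = -355/7 - 3652/4043 = -1460829/28301 ≈ -51.618)
E/o = -195/(-1460829/28301) = -195*(-28301/1460829) = 1839565/486943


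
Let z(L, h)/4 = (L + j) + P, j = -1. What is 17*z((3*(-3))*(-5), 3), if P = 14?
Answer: 3944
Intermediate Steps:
z(L, h) = 52 + 4*L (z(L, h) = 4*((L - 1) + 14) = 4*((-1 + L) + 14) = 4*(13 + L) = 52 + 4*L)
17*z((3*(-3))*(-5), 3) = 17*(52 + 4*((3*(-3))*(-5))) = 17*(52 + 4*(-9*(-5))) = 17*(52 + 4*45) = 17*(52 + 180) = 17*232 = 3944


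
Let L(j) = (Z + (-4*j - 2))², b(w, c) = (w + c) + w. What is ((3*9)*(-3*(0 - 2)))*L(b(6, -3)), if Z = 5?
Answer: 176418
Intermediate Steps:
b(w, c) = c + 2*w (b(w, c) = (c + w) + w = c + 2*w)
L(j) = (3 - 4*j)² (L(j) = (5 + (-4*j - 2))² = (5 + (-2 - 4*j))² = (3 - 4*j)²)
((3*9)*(-3*(0 - 2)))*L(b(6, -3)) = ((3*9)*(-3*(0 - 2)))*(-3 + 4*(-3 + 2*6))² = (27*(-3*(-2)))*(-3 + 4*(-3 + 12))² = (27*6)*(-3 + 4*9)² = 162*(-3 + 36)² = 162*33² = 162*1089 = 176418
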